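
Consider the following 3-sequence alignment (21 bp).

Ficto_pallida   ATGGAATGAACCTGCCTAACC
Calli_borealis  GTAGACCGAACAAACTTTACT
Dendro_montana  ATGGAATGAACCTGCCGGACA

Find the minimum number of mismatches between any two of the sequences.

3

Pairwise Hamming distances:
  Ficto_pallida vs Calli_borealis: 10
  Ficto_pallida vs Dendro_montana: 3
  Calli_borealis vs Dendro_montana: 11
The smallest is 3, between Ficto_pallida and Dendro_montana.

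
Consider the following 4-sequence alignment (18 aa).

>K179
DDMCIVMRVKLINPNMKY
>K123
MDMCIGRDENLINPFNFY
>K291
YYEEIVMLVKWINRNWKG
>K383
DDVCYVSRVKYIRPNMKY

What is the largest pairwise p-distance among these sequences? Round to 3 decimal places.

Pairwise Hamming distances:
  K179 vs K123: 9
  K179 vs K291: 9
  K179 vs K383: 5
  K123 vs K291: 15
  K123 vs K383: 13
  K291 vs K383: 12
The largest is 15 mismatches, between K123 and K291; p = 15/18 = 0.833.

0.833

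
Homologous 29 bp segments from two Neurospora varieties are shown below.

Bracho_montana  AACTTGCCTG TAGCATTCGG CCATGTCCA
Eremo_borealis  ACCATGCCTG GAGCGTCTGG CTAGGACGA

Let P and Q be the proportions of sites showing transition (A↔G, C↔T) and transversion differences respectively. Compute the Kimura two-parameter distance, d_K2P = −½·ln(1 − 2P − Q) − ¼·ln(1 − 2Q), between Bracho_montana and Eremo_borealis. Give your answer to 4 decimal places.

0.4631

Differing sites — 2:A/C (Tv); 4:T/A (Tv); 11:T/G (Tv); 15:A/G (Ti); 17:T/C (Ti); 18:C/T (Ti); 22:C/T (Ti); 24:T/G (Tv); 26:T/A (Tv); 28:C/G (Tv).
Of the 10 differences, 4 transitions and 6 transversions over 29 sites: P = 4/29 = 0.137931, Q = 6/29 = 0.206897.
d = −0.5·ln(0.517241) − 0.25·ln(0.586206) = −0.5·(-0.659246) − 0.25·(-0.534084) = 0.4631.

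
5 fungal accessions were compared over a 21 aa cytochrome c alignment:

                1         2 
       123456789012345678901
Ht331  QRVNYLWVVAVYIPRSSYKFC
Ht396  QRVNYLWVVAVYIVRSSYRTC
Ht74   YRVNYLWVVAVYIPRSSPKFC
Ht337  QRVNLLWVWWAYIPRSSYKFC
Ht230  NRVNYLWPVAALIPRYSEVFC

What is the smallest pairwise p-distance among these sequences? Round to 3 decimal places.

Pairwise Hamming distances:
  Ht331 vs Ht396: 3
  Ht331 vs Ht74: 2
  Ht331 vs Ht337: 4
  Ht331 vs Ht230: 7
  Ht396 vs Ht74: 5
  Ht396 vs Ht337: 7
  Ht396 vs Ht230: 9
  Ht74 vs Ht337: 6
  Ht74 vs Ht230: 7
  Ht337 vs Ht230: 9
The smallest is 2 mismatches, between Ht331 and Ht74; p = 2/21 = 0.095.

0.095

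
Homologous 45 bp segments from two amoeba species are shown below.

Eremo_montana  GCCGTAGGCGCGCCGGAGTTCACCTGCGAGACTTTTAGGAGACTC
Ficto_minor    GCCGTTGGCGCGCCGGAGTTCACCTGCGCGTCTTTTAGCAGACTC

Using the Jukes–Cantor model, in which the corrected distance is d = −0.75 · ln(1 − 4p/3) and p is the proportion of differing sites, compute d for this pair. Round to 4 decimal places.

0.0946

The sequences differ at positions 6 (A/T), 29 (A/C), 31 (A/T), 39 (G/C).
p = 4/45 = 0.088889.
d = −0.75 · ln(1 − (4/3)·0.088889) = −0.75 · ln(0.881481) = −0.75 · (-0.126152) = 0.0946.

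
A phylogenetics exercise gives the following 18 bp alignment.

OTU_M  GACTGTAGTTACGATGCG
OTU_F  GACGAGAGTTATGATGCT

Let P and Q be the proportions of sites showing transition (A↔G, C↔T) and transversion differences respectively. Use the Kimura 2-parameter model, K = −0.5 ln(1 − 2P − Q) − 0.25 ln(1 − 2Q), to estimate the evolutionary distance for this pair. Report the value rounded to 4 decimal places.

0.3476

Differing sites — 4:T/G (Tv); 5:G/A (Ti); 6:T/G (Tv); 12:C/T (Ti); 18:G/T (Tv).
Of the 5 differences, 2 transitions and 3 transversions over 18 sites: P = 2/18 = 0.111111, Q = 3/18 = 0.166667.
d = −0.5·ln(0.611111) − 0.25·ln(0.666666) = −0.5·(-0.492477) − 0.25·(-0.405466) = 0.3476.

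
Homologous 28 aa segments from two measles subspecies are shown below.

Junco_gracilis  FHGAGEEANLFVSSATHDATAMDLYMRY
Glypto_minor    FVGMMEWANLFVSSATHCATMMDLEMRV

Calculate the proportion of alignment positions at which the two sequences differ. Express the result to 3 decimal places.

0.286

The sequences differ at positions 2 (H/V), 4 (A/M), 5 (G/M), 7 (E/W), 18 (D/C), 21 (A/M), 25 (Y/E), 28 (Y/V).
There are 8 differences over 28 sites, so p = 8/28 = 0.286.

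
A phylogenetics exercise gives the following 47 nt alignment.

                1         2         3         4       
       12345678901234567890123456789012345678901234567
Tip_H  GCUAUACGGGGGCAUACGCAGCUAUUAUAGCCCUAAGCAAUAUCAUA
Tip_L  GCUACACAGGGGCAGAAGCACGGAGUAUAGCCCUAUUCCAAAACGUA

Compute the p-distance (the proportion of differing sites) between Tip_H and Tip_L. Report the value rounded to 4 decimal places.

Mismatches occur at site 5 (U↔C), site 8 (G↔A), site 15 (U↔G), site 17 (C↔A), site 21 (G↔C), site 22 (C↔G), site 23 (U↔G), site 25 (U↔G), site 36 (A↔U), site 37 (G↔U), site 39 (A↔C), site 41 (U↔A), site 43 (U↔A), site 45 (A↔G).
There are 14 differences over 47 sites, so p = 14/47 = 0.2979.

0.2979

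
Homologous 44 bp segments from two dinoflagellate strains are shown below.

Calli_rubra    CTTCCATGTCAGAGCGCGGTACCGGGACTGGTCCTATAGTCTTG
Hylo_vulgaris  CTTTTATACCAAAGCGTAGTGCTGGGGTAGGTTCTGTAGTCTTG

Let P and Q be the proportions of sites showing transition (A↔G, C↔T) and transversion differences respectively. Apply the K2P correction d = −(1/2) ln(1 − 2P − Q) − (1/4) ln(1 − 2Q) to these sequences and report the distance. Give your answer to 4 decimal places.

0.4871

The sequences differ at positions 4 (C/T, transition), 5 (C/T, transition), 8 (G/A, transition), 9 (T/C, transition), 12 (G/A, transition), 17 (C/T, transition), 18 (G/A, transition), 21 (A/G, transition), 23 (C/T, transition), 27 (A/G, transition), 28 (C/T, transition), 29 (T/A, transversion), 33 (C/T, transition), 36 (A/G, transition).
Of the 14 differences, 13 transitions and 1 transversion over 44 sites: P = 13/44 = 0.295455, Q = 1/44 = 0.022727.
d = −0.5·ln(0.386363) − 0.25·ln(0.954546) = −0.5·(-0.950978) − 0.25·(-0.046519) = 0.4871.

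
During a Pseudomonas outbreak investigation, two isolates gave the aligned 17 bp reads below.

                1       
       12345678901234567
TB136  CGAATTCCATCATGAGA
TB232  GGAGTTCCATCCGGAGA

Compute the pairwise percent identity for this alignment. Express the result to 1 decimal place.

Mismatches occur at site 1 (C↔G), site 4 (A↔G), site 12 (A↔C), site 13 (T↔G).
13 of the 17 sites match, so the percent identity is 13/17 × 100 = 76.5%.

76.5%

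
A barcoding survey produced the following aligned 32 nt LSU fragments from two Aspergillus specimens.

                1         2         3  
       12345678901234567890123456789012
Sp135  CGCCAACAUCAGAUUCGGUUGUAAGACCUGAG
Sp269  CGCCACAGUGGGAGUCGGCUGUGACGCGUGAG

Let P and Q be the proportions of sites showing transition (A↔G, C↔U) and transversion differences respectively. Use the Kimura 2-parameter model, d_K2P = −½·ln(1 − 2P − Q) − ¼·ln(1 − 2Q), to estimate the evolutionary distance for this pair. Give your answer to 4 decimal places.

0.4641

The sequences differ at positions 6 (A/C, transversion), 7 (C/A, transversion), 8 (A/G, transition), 10 (C/G, transversion), 11 (A/G, transition), 14 (U/G, transversion), 19 (U/C, transition), 23 (A/G, transition), 25 (G/C, transversion), 26 (A/G, transition), 28 (C/G, transversion).
Of the 11 differences, 5 transitions and 6 transversions over 32 sites: P = 5/32 = 0.156250, Q = 6/32 = 0.187500.
d = −0.5·ln(0.500000) − 0.25·ln(0.625000) = −0.5·(-0.693147) − 0.25·(-0.470004) = 0.4641.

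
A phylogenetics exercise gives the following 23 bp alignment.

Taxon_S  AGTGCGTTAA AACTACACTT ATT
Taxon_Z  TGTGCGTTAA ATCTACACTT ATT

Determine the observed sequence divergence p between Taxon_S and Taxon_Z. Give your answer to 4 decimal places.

0.0870

The sequences differ at positions 1 (A/T), 12 (A/T).
There are 2 differences over 23 sites, so p = 2/23 = 0.0870.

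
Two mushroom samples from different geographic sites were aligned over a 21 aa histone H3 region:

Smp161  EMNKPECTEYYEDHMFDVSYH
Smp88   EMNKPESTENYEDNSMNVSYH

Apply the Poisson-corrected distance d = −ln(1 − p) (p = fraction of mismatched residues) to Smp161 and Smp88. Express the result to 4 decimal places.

The sequences differ at positions 7 (C/S), 10 (Y/N), 14 (H/N), 15 (M/S), 16 (F/M), 17 (D/N).
p = 6/21 = 0.285714.
d = −ln(1 − 0.285714) = −ln(0.714286) = 0.3365.

0.3365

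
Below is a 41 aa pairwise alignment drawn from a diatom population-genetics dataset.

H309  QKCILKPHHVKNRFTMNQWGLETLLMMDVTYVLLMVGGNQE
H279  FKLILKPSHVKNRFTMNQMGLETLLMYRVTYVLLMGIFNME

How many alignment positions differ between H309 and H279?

10

Differing sites — 1:Q/F; 3:C/L; 8:H/S; 19:W/M; 27:M/Y; 28:D/R; 36:V/G; 37:G/I; 38:G/F; 40:Q/M.
That gives 10 mismatches out of 41 aligned sites, so the Hamming distance is 10.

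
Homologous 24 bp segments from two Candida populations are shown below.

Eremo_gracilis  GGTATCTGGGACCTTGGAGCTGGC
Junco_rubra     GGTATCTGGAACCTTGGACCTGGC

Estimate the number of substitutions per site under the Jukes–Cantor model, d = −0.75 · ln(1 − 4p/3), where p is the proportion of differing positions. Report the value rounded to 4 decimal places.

Mismatches occur at site 10 (G/A), site 19 (G/C).
p = 2/24 = 0.083333.
d = −0.75 · ln(1 − (4/3)·0.083333) = −0.75 · ln(0.888889) = −0.75 · (-0.117783) = 0.0883.

0.0883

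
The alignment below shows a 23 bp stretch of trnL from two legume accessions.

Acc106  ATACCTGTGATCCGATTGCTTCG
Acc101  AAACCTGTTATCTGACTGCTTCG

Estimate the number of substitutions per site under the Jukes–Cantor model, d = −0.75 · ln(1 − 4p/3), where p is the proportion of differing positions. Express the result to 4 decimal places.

The sequences differ at positions 2 (T/A), 9 (G/T), 13 (C/T), 16 (T/C).
p = 4/23 = 0.173913.
d = −0.75 · ln(1 − (4/3)·0.173913) = −0.75 · ln(0.768116) = −0.75 · (-0.263815) = 0.1979.

0.1979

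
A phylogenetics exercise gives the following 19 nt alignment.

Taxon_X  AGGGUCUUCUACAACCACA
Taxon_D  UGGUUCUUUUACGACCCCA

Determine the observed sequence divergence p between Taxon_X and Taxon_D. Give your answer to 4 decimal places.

0.2632

The sequences differ at positions 1 (A/U), 4 (G/U), 9 (C/U), 13 (A/G), 17 (A/C).
There are 5 differences over 19 sites, so p = 5/19 = 0.2632.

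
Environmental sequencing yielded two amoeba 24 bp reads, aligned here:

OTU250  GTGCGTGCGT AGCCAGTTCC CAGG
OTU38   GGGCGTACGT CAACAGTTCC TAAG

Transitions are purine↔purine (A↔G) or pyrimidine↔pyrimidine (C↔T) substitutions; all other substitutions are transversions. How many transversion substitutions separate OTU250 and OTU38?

3

Mismatches occur at site 2 (T→G, transversion), site 7 (G→A, transition), site 11 (A→C, transversion), site 12 (G→A, transition), site 13 (C→A, transversion), site 21 (C→T, transition), site 23 (G→A, transition).
Of the 7 differences, 4 transitions and 3 transversions, so the answer is 3.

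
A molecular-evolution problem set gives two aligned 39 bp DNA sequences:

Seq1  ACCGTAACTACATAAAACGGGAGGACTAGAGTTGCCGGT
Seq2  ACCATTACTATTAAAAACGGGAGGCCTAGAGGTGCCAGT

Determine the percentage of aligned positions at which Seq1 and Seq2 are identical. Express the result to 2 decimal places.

The sequences differ at positions 4 (G/A), 6 (A/T), 11 (C/T), 12 (A/T), 13 (T/A), 25 (A/C), 32 (T/G), 37 (G/A).
31 of the 39 sites match, so the percent identity is 31/39 × 100 = 79.49%.

79.49%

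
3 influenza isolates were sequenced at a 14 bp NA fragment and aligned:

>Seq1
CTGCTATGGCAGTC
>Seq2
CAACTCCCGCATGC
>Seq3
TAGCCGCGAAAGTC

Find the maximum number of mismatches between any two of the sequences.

9

Pairwise Hamming distances:
  Seq1 vs Seq2: 7
  Seq1 vs Seq3: 7
  Seq2 vs Seq3: 9
The largest is 9, between Seq2 and Seq3.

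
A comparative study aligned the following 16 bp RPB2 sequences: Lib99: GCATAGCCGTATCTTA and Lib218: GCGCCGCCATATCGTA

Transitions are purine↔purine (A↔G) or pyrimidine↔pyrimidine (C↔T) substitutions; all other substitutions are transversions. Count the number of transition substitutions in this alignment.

3

Differing sites — 3:A/G (Ti); 4:T/C (Ti); 5:A/C (Tv); 9:G/A (Ti); 14:T/G (Tv).
Of the 5 differences, 3 transitions and 2 transversions, so the answer is 3.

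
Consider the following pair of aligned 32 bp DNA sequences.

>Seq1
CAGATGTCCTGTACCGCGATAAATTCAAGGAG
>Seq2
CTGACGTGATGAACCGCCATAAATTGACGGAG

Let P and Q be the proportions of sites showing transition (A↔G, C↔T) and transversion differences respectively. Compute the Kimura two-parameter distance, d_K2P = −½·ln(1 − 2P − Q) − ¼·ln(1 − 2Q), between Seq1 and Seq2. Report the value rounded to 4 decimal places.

Differing sites — 2:A/T (Tv); 5:T/C (Ti); 8:C/G (Tv); 9:C/A (Tv); 12:T/A (Tv); 18:G/C (Tv); 26:C/G (Tv); 28:A/C (Tv).
Of the 8 differences, 1 transition and 7 transversions over 32 sites: P = 1/32 = 0.031250, Q = 7/32 = 0.218750.
d = −0.5·ln(0.718750) − 0.25·ln(0.562500) = −0.5·(-0.330242) − 0.25·(-0.575364) = 0.3090.

0.3090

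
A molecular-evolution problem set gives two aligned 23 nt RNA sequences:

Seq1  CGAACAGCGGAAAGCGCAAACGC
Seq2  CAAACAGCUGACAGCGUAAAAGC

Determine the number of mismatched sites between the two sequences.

The sequences differ at positions 2 (G/A), 9 (G/U), 12 (A/C), 17 (C/U), 21 (C/A).
That gives 5 mismatches out of 23 aligned sites, so the Hamming distance is 5.

5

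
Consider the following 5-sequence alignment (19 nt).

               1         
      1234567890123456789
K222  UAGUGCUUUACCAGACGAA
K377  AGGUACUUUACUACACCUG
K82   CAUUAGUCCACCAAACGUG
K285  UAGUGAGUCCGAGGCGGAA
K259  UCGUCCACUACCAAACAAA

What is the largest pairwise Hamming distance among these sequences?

16

Pairwise Hamming distances:
  K222 vs K377: 8
  K222 vs K82: 9
  K222 vs K285: 9
  K222 vs K259: 6
  K377 vs K82: 9
  K377 vs K285: 16
  K377 vs K259: 10
  K82 vs K285: 15
  K82 vs K259: 10
  K285 vs K259: 14
The largest is 16, between K377 and K285.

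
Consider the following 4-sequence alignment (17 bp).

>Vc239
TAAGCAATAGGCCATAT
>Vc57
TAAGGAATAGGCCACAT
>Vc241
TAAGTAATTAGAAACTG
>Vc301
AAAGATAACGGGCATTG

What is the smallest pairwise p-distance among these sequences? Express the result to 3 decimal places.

0.118

Pairwise Hamming distances:
  Vc239 vs Vc57: 2
  Vc239 vs Vc241: 8
  Vc239 vs Vc301: 8
  Vc57 vs Vc241: 7
  Vc57 vs Vc301: 9
  Vc241 vs Vc301: 9
The smallest is 2 mismatches, between Vc239 and Vc57; p = 2/17 = 0.118.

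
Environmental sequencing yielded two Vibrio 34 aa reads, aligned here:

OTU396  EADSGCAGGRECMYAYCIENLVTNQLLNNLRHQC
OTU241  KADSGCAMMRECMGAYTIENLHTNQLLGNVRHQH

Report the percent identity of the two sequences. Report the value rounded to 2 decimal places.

73.53%

Differing sites — 1:E/K; 8:G/M; 9:G/M; 14:Y/G; 17:C/T; 22:V/H; 28:N/G; 30:L/V; 34:C/H.
25 of the 34 sites match, so the percent identity is 25/34 × 100 = 73.53%.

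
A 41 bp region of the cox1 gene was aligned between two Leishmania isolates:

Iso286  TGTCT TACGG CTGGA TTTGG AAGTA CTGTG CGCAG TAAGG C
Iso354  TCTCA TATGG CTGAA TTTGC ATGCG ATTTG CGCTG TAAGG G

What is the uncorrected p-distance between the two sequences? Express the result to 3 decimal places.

0.293

The sequences differ at positions 2 (G/C), 5 (T/A), 8 (C/T), 14 (G/A), 20 (G/C), 22 (A/T), 24 (T/C), 25 (A/G), 26 (C/A), 28 (G/T), 34 (A/T), 41 (C/G).
There are 12 differences over 41 sites, so p = 12/41 = 0.293.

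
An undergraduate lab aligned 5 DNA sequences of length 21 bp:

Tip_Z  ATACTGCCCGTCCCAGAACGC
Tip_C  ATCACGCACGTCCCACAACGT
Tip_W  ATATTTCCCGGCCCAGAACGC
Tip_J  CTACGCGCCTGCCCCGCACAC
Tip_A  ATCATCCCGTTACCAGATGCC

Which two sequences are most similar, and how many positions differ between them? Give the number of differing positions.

Pairwise Hamming distances:
  Tip_Z vs Tip_C: 6
  Tip_Z vs Tip_W: 3
  Tip_Z vs Tip_J: 9
  Tip_Z vs Tip_A: 9
  Tip_C vs Tip_W: 8
  Tip_C vs Tip_J: 14
  Tip_C vs Tip_A: 11
  Tip_W vs Tip_J: 9
  Tip_W vs Tip_A: 10
  Tip_J vs Tip_A: 13
The smallest is 3, between Tip_Z and Tip_W.

3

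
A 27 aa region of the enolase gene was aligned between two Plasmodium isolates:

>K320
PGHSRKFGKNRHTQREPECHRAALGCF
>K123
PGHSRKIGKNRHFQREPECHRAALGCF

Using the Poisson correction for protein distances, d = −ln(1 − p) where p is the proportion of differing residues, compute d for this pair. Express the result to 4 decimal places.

0.0770

Differing sites — 7:F/I; 13:T/F.
p = 2/27 = 0.074074.
d = −ln(1 − 0.074074) = −ln(0.925926) = 0.0770.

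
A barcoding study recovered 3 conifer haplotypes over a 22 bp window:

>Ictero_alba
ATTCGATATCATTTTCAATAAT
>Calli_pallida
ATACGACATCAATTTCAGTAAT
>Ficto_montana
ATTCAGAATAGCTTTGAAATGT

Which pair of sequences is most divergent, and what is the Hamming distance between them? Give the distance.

12

Pairwise Hamming distances:
  Ictero_alba vs Calli_pallida: 4
  Ictero_alba vs Ficto_montana: 10
  Calli_pallida vs Ficto_montana: 12
The largest is 12, between Calli_pallida and Ficto_montana.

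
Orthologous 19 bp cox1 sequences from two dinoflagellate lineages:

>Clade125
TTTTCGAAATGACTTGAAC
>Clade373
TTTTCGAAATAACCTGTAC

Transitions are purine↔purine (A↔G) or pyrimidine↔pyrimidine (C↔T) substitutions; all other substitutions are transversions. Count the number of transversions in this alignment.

1

The sequences differ at positions 11 (G/A, transition), 14 (T/C, transition), 17 (A/T, transversion).
Of the 3 differences, 2 transitions and 1 transversion, so the answer is 1.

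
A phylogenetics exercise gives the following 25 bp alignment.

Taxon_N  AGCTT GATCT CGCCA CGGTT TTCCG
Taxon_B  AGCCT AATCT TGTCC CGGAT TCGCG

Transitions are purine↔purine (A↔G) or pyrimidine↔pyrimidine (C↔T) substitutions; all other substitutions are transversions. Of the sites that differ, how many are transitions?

5

The sequences differ at positions 4 (T/C, transition), 6 (G/A, transition), 11 (C/T, transition), 13 (C/T, transition), 15 (A/C, transversion), 19 (T/A, transversion), 22 (T/C, transition), 23 (C/G, transversion).
Of the 8 differences, 5 transitions and 3 transversions, so the answer is 5.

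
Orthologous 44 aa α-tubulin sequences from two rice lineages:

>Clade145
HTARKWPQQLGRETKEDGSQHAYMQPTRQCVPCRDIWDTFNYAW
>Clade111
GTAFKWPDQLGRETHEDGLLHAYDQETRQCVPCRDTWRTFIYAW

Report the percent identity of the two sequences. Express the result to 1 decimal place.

75.0%

Differing sites — 1:H/G; 4:R/F; 8:Q/D; 15:K/H; 19:S/L; 20:Q/L; 24:M/D; 26:P/E; 36:I/T; 38:D/R; 41:N/I.
33 of the 44 sites match, so the percent identity is 33/44 × 100 = 75.0%.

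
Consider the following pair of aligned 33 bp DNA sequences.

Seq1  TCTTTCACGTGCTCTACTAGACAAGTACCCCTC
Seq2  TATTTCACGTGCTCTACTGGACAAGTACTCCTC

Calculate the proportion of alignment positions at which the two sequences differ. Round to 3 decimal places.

0.091

Mismatches occur at site 2 (C→A), site 19 (A→G), site 29 (C→T).
There are 3 differences over 33 sites, so p = 3/33 = 0.091.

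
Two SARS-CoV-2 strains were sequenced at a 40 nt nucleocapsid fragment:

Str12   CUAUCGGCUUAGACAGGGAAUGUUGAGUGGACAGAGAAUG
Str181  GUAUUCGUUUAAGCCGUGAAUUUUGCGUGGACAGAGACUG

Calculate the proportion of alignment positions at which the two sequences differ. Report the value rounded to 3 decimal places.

Differing sites — 1:C/G; 5:C/U; 6:G/C; 8:C/U; 12:G/A; 13:A/G; 15:A/C; 17:G/U; 22:G/U; 26:A/C; 38:A/C.
There are 11 differences over 40 sites, so p = 11/40 = 0.275.

0.275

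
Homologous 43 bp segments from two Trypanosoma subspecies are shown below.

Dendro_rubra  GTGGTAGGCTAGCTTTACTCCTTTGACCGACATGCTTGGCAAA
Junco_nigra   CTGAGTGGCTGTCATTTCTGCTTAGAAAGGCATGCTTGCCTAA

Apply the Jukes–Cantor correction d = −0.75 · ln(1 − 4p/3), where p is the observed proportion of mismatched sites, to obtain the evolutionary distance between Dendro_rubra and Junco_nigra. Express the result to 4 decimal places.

The sequences differ at positions 1 (G/C), 4 (G/A), 5 (T/G), 6 (A/T), 11 (A/G), 12 (G/T), 14 (T/A), 17 (A/T), 20 (C/G), 24 (T/A), 27 (C/A), 28 (C/A), 30 (A/G), 39 (G/C), 41 (A/T).
p = 15/43 = 0.348837.
d = −0.75 · ln(1 − (4/3)·0.348837) = −0.75 · ln(0.534884) = −0.75 · (-0.625705) = 0.4693.

0.4693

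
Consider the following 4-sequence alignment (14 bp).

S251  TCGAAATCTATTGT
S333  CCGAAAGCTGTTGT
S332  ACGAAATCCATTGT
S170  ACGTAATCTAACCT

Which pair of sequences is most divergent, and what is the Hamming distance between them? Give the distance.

7

Pairwise Hamming distances:
  S251 vs S333: 3
  S251 vs S332: 2
  S251 vs S170: 5
  S333 vs S332: 4
  S333 vs S170: 7
  S332 vs S170: 5
The largest is 7, between S333 and S170.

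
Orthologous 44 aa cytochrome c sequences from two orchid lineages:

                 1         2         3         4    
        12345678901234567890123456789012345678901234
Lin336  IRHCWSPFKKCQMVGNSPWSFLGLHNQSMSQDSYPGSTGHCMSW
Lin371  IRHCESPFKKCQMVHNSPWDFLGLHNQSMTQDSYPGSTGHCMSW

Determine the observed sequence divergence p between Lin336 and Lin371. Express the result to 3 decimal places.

Differing sites — 5:W/E; 15:G/H; 20:S/D; 30:S/T.
There are 4 differences over 44 sites, so p = 4/44 = 0.091.

0.091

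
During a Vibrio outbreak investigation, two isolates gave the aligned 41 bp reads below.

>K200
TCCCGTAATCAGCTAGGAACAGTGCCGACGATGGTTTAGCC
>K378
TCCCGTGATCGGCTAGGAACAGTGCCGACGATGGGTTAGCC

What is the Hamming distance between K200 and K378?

3

Mismatches occur at site 7 (A→G), site 11 (A→G), site 35 (T→G).
That gives 3 mismatches out of 41 aligned sites, so the Hamming distance is 3.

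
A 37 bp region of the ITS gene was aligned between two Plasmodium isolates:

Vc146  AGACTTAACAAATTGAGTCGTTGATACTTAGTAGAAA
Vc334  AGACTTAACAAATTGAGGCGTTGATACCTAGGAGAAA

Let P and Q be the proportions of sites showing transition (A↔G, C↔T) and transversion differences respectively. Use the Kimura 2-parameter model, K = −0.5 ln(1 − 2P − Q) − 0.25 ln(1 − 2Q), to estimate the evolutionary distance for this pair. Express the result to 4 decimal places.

0.0858

Mismatches occur at site 18 (T↔G, transversion), site 28 (T↔C, transition), site 32 (T↔G, transversion).
Of the 3 differences, 1 transition and 2 transversions over 37 sites: P = 1/37 = 0.027027, Q = 2/37 = 0.054054.
d = −0.5·ln(0.891892) − 0.25·ln(0.891892) = −0.5·(-0.114410) − 0.25·(-0.114410) = 0.0858.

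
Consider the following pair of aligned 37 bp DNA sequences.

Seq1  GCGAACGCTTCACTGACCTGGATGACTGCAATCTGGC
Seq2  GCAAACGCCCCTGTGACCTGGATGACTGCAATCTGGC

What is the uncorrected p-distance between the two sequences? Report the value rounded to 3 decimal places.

0.135

Differing sites — 3:G/A; 9:T/C; 10:T/C; 12:A/T; 13:C/G.
There are 5 differences over 37 sites, so p = 5/37 = 0.135.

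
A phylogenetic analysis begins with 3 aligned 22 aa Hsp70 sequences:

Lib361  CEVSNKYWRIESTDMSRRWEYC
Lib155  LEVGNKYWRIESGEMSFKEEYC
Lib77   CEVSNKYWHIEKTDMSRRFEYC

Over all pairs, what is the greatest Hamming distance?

9

Pairwise Hamming distances:
  Lib361 vs Lib155: 7
  Lib361 vs Lib77: 3
  Lib155 vs Lib77: 9
The largest is 9, between Lib155 and Lib77.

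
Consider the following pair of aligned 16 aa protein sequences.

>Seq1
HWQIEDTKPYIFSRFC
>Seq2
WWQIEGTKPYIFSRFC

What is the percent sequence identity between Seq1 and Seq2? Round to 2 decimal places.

Differing sites — 1:H/W; 6:D/G.
14 of the 16 sites match, so the percent identity is 14/16 × 100 = 87.50%.

87.50%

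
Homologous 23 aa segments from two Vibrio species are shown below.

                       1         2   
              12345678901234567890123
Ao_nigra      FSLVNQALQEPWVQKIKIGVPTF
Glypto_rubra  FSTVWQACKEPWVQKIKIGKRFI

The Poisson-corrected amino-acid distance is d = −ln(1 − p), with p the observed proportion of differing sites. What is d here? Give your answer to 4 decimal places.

0.4274

Differing sites — 3:L/T; 5:N/W; 8:L/C; 9:Q/K; 20:V/K; 21:P/R; 22:T/F; 23:F/I.
p = 8/23 = 0.347826.
d = −ln(1 − 0.347826) = −ln(0.652174) = 0.4274.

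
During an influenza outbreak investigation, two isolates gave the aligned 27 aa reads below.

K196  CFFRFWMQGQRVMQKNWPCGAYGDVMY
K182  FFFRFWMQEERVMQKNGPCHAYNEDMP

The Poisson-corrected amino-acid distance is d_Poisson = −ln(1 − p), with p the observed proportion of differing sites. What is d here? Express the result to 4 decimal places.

0.4055

Mismatches occur at site 1 (C/F), site 9 (G/E), site 10 (Q/E), site 17 (W/G), site 20 (G/H), site 23 (G/N), site 24 (D/E), site 25 (V/D), site 27 (Y/P).
p = 9/27 = 0.333333.
d = −ln(1 − 0.333333) = −ln(0.666667) = 0.4055.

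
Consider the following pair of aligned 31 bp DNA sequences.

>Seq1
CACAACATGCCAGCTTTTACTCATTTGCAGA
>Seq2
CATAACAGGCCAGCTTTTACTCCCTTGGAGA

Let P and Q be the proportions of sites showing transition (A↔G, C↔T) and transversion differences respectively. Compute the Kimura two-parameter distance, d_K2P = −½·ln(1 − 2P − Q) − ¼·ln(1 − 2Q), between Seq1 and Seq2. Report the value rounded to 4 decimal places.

Differing sites — 3:C/T (Ti); 8:T/G (Tv); 23:A/C (Tv); 24:T/C (Ti); 28:C/G (Tv).
Of the 5 differences, 2 transitions and 3 transversions over 31 sites: P = 2/31 = 0.064516, Q = 3/31 = 0.096774.
d = −0.5·ln(0.774194) − 0.25·ln(0.806452) = −0.5·(-0.255933) − 0.25·(-0.215111) = 0.1817.

0.1817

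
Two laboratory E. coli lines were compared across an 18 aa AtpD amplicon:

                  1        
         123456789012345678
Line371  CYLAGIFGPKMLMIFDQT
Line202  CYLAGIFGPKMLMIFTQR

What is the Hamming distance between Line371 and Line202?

The sequences differ at positions 16 (D/T), 18 (T/R).
That gives 2 mismatches out of 18 aligned sites, so the Hamming distance is 2.

2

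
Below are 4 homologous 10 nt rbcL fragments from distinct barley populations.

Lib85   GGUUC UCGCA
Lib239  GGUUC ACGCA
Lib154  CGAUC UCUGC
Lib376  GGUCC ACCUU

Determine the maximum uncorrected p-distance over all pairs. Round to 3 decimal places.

0.700

Pairwise Hamming distances:
  Lib85 vs Lib239: 1
  Lib85 vs Lib154: 5
  Lib85 vs Lib376: 5
  Lib239 vs Lib154: 6
  Lib239 vs Lib376: 4
  Lib154 vs Lib376: 7
The largest is 7 mismatches, between Lib154 and Lib376; p = 7/10 = 0.700.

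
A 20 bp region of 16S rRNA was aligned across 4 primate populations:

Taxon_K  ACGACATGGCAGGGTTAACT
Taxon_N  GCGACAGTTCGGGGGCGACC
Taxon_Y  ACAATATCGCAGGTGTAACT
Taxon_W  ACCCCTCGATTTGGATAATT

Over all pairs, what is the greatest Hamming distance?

15

Pairwise Hamming distances:
  Taxon_K vs Taxon_N: 9
  Taxon_K vs Taxon_Y: 5
  Taxon_K vs Taxon_W: 10
  Taxon_N vs Taxon_Y: 11
  Taxon_N vs Taxon_W: 15
  Taxon_Y vs Taxon_W: 13
The largest is 15, between Taxon_N and Taxon_W.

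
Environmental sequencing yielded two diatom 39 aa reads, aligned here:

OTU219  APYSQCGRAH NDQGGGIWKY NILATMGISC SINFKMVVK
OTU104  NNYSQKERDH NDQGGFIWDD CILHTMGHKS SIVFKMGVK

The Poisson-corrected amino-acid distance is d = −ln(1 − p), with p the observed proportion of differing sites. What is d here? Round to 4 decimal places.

Mismatches occur at site 1 (A↔N), site 2 (P↔N), site 6 (C↔K), site 7 (G↔E), site 9 (A↔D), site 16 (G↔F), site 19 (K↔D), site 20 (Y↔D), site 21 (N↔C), site 24 (A↔H), site 28 (I↔H), site 29 (S↔K), site 30 (C↔S), site 33 (N↔V), site 37 (V↔G).
p = 15/39 = 0.384615.
d = −ln(1 − 0.384615) = −ln(0.615385) = 0.4855.

0.4855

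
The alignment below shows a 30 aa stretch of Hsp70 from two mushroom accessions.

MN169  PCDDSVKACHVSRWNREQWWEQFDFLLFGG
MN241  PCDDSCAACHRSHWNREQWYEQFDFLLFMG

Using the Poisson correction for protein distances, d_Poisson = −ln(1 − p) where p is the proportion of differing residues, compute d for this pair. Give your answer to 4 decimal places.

0.2231

Mismatches occur at site 6 (V/C), site 7 (K/A), site 11 (V/R), site 13 (R/H), site 20 (W/Y), site 29 (G/M).
p = 6/30 = 0.200000.
d = −ln(1 − 0.200000) = −ln(0.800000) = 0.2231.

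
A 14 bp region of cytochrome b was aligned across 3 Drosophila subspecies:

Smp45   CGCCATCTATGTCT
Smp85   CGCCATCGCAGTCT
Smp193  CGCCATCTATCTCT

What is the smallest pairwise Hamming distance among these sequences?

1

Pairwise Hamming distances:
  Smp45 vs Smp85: 3
  Smp45 vs Smp193: 1
  Smp85 vs Smp193: 4
The smallest is 1, between Smp45 and Smp193.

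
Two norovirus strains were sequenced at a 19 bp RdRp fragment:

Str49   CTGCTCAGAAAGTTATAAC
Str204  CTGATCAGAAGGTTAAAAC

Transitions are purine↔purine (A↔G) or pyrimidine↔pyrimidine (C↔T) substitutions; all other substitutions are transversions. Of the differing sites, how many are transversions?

2

Differing sites — 4:C/A (Tv); 11:A/G (Ti); 16:T/A (Tv).
Of the 3 differences, 1 transition and 2 transversions, so the answer is 2.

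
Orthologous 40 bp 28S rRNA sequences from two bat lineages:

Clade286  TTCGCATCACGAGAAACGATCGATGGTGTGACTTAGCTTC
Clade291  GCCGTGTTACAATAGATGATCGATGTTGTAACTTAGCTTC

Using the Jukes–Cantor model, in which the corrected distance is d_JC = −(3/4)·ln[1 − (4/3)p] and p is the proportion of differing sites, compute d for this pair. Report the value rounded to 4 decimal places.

0.3426

The sequences differ at positions 1 (T/G), 2 (T/C), 5 (C/T), 6 (A/G), 8 (C/T), 11 (G/A), 13 (G/T), 15 (A/G), 17 (C/T), 26 (G/T), 30 (G/A).
p = 11/40 = 0.275000.
d = −0.75 · ln(1 − (4/3)·0.275000) = −0.75 · ln(0.633333) = −0.75 · (-0.456759) = 0.3426.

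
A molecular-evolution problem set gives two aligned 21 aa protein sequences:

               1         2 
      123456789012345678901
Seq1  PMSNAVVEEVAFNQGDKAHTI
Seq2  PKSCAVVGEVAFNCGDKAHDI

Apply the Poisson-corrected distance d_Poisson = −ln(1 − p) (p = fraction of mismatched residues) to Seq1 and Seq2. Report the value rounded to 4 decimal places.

0.2719

Mismatches occur at site 2 (M/K), site 4 (N/C), site 8 (E/G), site 14 (Q/C), site 20 (T/D).
p = 5/21 = 0.238095.
d = −ln(1 − 0.238095) = −ln(0.761905) = 0.2719.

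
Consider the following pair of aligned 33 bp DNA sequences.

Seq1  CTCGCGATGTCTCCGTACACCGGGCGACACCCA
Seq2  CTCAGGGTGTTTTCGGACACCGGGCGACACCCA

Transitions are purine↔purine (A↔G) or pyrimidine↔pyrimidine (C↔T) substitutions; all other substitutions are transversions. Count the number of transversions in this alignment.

2

The sequences differ at positions 4 (G/A, transition), 5 (C/G, transversion), 7 (A/G, transition), 11 (C/T, transition), 13 (C/T, transition), 16 (T/G, transversion).
Of the 6 differences, 4 transitions and 2 transversions, so the answer is 2.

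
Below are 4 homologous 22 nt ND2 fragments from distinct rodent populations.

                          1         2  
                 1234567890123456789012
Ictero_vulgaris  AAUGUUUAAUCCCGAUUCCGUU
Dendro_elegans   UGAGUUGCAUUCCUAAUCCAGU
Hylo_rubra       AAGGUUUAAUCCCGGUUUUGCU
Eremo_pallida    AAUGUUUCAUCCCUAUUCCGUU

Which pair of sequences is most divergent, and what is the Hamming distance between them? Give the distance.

13

Pairwise Hamming distances:
  Ictero_vulgaris vs Dendro_elegans: 10
  Ictero_vulgaris vs Hylo_rubra: 5
  Ictero_vulgaris vs Eremo_pallida: 2
  Dendro_elegans vs Hylo_rubra: 13
  Dendro_elegans vs Eremo_pallida: 8
  Hylo_rubra vs Eremo_pallida: 7
The largest is 13, between Dendro_elegans and Hylo_rubra.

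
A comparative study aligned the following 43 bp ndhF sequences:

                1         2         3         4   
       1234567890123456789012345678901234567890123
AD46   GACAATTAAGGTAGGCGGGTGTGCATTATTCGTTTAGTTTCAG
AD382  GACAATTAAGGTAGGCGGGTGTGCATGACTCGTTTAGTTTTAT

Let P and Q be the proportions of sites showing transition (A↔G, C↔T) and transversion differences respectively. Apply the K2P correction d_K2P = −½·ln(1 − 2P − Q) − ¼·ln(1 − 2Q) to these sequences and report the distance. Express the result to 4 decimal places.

0.0996

The sequences differ at positions 27 (T/G, transversion), 29 (T/C, transition), 41 (C/T, transition), 43 (G/T, transversion).
Of the 4 differences, 2 transitions and 2 transversions over 43 sites: P = 2/43 = 0.046512, Q = 2/43 = 0.046512.
d = −0.5·ln(0.860464) − 0.25·ln(0.906976) = −0.5·(-0.150284) − 0.25·(-0.097639) = 0.0996.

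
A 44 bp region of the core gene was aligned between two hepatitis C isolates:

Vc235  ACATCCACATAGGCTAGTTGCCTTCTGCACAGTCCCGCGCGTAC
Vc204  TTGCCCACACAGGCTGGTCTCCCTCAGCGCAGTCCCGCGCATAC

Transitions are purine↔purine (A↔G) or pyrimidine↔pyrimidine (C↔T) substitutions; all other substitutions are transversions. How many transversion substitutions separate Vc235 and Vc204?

Differing sites — 1:A/T (Tv); 2:C/T (Ti); 3:A/G (Ti); 4:T/C (Ti); 10:T/C (Ti); 16:A/G (Ti); 19:T/C (Ti); 20:G/T (Tv); 23:T/C (Ti); 26:T/A (Tv); 29:A/G (Ti); 41:G/A (Ti).
Of the 12 differences, 9 transitions and 3 transversions, so the answer is 3.

3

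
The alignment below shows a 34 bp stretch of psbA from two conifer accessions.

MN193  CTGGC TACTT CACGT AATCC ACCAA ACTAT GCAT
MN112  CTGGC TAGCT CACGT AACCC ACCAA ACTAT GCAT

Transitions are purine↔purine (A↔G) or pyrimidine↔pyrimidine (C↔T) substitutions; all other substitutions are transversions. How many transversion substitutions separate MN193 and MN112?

1

Differing sites — 8:C/G (Tv); 9:T/C (Ti); 18:T/C (Ti).
Of the 3 differences, 2 transitions and 1 transversion, so the answer is 1.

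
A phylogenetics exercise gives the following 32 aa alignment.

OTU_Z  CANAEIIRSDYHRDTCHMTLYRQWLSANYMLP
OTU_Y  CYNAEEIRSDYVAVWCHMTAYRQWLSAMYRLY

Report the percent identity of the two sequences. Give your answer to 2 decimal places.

Differing sites — 2:A/Y; 6:I/E; 12:H/V; 13:R/A; 14:D/V; 15:T/W; 20:L/A; 28:N/M; 30:M/R; 32:P/Y.
22 of the 32 sites match, so the percent identity is 22/32 × 100 = 68.75%.

68.75%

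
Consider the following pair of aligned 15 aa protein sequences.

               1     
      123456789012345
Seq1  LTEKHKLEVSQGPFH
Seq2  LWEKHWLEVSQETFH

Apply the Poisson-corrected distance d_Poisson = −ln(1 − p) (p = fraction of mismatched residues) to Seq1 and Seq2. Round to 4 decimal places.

0.3102

Differing sites — 2:T/W; 6:K/W; 12:G/E; 13:P/T.
p = 4/15 = 0.266667.
d = −ln(1 − 0.266667) = −ln(0.733333) = 0.3102.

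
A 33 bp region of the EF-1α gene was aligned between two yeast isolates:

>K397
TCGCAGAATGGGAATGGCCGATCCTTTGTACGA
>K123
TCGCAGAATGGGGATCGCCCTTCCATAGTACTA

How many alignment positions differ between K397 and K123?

Differing sites — 13:A/G; 16:G/C; 20:G/C; 21:A/T; 25:T/A; 27:T/A; 32:G/T.
That gives 7 mismatches out of 33 aligned sites, so the Hamming distance is 7.

7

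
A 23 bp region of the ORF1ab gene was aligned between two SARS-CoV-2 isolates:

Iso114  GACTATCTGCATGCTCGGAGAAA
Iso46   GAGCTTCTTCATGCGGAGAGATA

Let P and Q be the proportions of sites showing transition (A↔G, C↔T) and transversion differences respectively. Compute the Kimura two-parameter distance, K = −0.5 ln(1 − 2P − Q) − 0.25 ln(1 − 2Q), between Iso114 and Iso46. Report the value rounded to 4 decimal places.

Differing sites — 3:C/G (Tv); 4:T/C (Ti); 5:A/T (Tv); 9:G/T (Tv); 15:T/G (Tv); 16:C/G (Tv); 17:G/A (Ti); 22:A/T (Tv).
Of the 8 differences, 2 transitions and 6 transversions over 23 sites: P = 2/23 = 0.086957, Q = 6/23 = 0.260870.
d = −0.5·ln(0.565216) − 0.25·ln(0.478260) = −0.5·(-0.570547) − 0.25·(-0.737601) = 0.4697.

0.4697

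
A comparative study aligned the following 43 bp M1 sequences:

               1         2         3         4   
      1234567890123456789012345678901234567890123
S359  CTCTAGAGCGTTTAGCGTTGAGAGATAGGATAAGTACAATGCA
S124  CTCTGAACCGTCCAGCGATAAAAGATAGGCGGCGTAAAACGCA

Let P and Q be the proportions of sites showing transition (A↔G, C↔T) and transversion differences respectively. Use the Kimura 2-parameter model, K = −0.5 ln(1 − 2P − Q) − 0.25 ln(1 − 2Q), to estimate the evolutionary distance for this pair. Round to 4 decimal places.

0.4401

The sequences differ at positions 5 (A/G, transition), 6 (G/A, transition), 8 (G/C, transversion), 12 (T/C, transition), 13 (T/C, transition), 18 (T/A, transversion), 20 (G/A, transition), 22 (G/A, transition), 30 (A/C, transversion), 31 (T/G, transversion), 32 (A/G, transition), 33 (A/C, transversion), 37 (C/A, transversion), 40 (T/C, transition).
Of the 14 differences, 8 transitions and 6 transversions over 43 sites: P = 8/43 = 0.186047, Q = 6/43 = 0.139535.
d = −0.5·ln(0.488371) − 0.25·ln(0.720930) = −0.5·(-0.716680) − 0.25·(-0.327213) = 0.4401.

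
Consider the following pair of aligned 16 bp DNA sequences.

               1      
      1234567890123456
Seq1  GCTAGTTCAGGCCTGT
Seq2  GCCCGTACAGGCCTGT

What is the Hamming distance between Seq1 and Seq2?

Mismatches occur at site 3 (T→C), site 4 (A→C), site 7 (T→A).
That gives 3 mismatches out of 16 aligned sites, so the Hamming distance is 3.

3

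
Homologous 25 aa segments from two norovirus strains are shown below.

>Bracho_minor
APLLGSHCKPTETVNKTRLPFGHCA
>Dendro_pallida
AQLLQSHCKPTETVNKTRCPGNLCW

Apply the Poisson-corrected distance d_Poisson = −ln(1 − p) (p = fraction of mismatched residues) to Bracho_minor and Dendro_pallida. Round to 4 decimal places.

0.3285

Differing sites — 2:P/Q; 5:G/Q; 19:L/C; 21:F/G; 22:G/N; 23:H/L; 25:A/W.
p = 7/25 = 0.280000.
d = −ln(1 − 0.280000) = −ln(0.720000) = 0.3285.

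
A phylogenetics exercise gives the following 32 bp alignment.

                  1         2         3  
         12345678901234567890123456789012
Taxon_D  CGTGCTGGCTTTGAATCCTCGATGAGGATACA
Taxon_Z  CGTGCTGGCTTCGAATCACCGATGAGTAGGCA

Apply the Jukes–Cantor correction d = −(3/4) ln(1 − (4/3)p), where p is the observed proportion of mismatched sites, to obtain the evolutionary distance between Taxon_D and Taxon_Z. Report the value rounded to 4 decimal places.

The sequences differ at positions 12 (T/C), 18 (C/A), 19 (T/C), 27 (G/T), 29 (T/G), 30 (A/G).
p = 6/32 = 0.187500.
d = −0.75 · ln(1 − (4/3)·0.187500) = −0.75 · ln(0.750000) = −0.75 · (-0.287682) = 0.2158.

0.2158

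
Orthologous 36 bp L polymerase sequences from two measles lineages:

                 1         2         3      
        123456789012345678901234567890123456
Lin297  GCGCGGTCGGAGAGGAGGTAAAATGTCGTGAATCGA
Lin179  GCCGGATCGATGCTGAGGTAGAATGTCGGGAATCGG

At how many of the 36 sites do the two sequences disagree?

10

Differing sites — 3:G/C; 4:C/G; 6:G/A; 10:G/A; 11:A/T; 13:A/C; 14:G/T; 21:A/G; 29:T/G; 36:A/G.
That gives 10 mismatches out of 36 aligned sites, so the Hamming distance is 10.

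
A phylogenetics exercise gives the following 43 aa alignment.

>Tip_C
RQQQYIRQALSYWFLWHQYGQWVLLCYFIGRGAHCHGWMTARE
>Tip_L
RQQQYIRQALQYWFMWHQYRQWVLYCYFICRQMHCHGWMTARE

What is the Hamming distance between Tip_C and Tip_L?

7

Mismatches occur at site 11 (S↔Q), site 15 (L↔M), site 20 (G↔R), site 25 (L↔Y), site 30 (G↔C), site 32 (G↔Q), site 33 (A↔M).
That gives 7 mismatches out of 43 aligned sites, so the Hamming distance is 7.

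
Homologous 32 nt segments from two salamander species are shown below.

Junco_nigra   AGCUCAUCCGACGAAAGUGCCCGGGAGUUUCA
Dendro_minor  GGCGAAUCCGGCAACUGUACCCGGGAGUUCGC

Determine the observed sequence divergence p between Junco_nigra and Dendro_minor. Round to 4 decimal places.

The sequences differ at positions 1 (A/G), 4 (U/G), 5 (C/A), 11 (A/G), 13 (G/A), 15 (A/C), 16 (A/U), 19 (G/A), 30 (U/C), 31 (C/G), 32 (A/C).
There are 11 differences over 32 sites, so p = 11/32 = 0.3438.

0.3438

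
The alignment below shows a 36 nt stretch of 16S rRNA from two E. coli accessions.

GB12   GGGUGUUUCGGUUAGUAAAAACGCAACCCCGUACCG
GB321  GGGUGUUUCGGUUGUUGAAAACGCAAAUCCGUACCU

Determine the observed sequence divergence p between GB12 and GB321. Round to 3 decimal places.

0.167

Mismatches occur at site 14 (A→G), site 15 (G→U), site 17 (A→G), site 27 (C→A), site 28 (C→U), site 36 (G→U).
There are 6 differences over 36 sites, so p = 6/36 = 0.167.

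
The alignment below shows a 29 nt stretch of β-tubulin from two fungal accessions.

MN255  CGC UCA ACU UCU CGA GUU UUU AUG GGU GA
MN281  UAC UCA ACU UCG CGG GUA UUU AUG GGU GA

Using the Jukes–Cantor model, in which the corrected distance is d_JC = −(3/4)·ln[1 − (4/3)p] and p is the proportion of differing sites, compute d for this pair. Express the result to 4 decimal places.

0.1959

Mismatches occur at site 1 (C→U), site 2 (G→A), site 12 (U→G), site 15 (A→G), site 18 (U→A).
p = 5/29 = 0.172414.
d = −0.75 · ln(1 − (4/3)·0.172414) = −0.75 · ln(0.770115) = −0.75 · (-0.261215) = 0.1959.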